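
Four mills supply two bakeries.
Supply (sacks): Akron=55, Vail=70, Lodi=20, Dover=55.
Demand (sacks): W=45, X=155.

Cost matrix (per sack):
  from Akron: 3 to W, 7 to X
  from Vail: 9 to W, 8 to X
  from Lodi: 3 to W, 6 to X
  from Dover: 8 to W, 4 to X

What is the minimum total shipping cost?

Optimal allocation:
  Akron to W: 45 × 3 = 135
  Akron to X: 10 × 7 = 70
  Vail to X: 70 × 8 = 560
  Lodi to X: 20 × 6 = 120
  Dover to X: 55 × 4 = 220
Total = 135 + 70 + 560 + 120 + 220 = 1105.
(Supply check: Akron ships 55; Vail ships 70; Lodi ships 20; Dover ships 55.)

1105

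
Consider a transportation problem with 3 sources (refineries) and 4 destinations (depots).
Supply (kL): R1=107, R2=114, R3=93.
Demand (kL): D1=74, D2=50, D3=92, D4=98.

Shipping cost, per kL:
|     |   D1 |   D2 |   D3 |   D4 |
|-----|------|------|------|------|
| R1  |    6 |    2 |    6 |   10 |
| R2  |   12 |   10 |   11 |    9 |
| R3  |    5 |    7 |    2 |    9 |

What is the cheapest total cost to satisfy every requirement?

1705

One minimum-cost allocation:
  R1->D1: 57 × 6 = 342
  R1->D2: 50 × 2 = 100
  R2->D1: 16 × 12 = 192
  R2->D4: 98 × 9 = 882
  R3->D1: 1 × 5 = 5
  R3->D3: 92 × 2 = 184
Total = 342 + 100 + 192 + 882 + 5 + 184 = 1705.
(Supply check: R1 ships 107; R2 ships 114; R3 ships 93.)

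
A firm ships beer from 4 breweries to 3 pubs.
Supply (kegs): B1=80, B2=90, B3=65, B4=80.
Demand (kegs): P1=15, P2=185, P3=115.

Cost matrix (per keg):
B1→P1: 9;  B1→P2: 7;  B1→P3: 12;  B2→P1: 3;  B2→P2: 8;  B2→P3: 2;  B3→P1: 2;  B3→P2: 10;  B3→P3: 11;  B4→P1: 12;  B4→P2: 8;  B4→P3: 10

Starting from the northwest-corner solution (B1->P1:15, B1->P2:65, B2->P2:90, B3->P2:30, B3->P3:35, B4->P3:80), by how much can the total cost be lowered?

Current plan cost = 15·9 + 65·7 + 90·8 + 30·10 + 35·11 + 80·10 = 2795.
Optimal plan:
  B1 to P2: 80 × 7 = 560
  B2 to P3: 90 × 2 = 180
  B3 to P1: 15 × 2 = 30
  B3 to P2: 25 × 10 = 250
  B3 to P3: 25 × 11 = 275
  B4 to P2: 80 × 8 = 640
Optimal cost = 1935.
Saving = 2795 − 1935 = 860.

860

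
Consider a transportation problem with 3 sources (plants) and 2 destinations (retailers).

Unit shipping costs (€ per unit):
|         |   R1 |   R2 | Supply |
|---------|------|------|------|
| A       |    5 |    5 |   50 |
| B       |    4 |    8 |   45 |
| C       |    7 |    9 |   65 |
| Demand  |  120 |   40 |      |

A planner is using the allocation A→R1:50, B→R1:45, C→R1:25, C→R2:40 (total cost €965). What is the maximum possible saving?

80

Current plan cost = 50·5 + 45·4 + 25·7 + 40·9 = €965.
Optimal plan:
  A->R1: 10 × €5 = €50
  A->R2: 40 × €5 = €200
  B->R1: 45 × €4 = €180
  C->R1: 65 × €7 = €455
Optimal cost = €885.
Saving = 965 − 885 = €80.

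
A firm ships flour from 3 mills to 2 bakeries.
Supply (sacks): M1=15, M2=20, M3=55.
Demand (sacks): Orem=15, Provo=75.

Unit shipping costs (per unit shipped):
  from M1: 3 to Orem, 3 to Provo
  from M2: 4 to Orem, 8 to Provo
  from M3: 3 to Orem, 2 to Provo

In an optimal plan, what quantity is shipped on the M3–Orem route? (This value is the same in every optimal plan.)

Solving gives:
  M1 to Provo: 15 × 3 = 45
  M2 to Orem: 15 × 4 = 60
  M2 to Provo: 5 × 8 = 40
  M3 to Provo: 55 × 2 = 110
Total cost = 255.
The route M3→Orem is not used.

0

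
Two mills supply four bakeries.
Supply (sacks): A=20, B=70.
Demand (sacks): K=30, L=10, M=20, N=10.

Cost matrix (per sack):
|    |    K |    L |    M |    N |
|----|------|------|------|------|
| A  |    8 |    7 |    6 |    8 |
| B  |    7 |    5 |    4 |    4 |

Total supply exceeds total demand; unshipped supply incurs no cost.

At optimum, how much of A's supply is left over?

20

An optimal plan:
  B->K: 30 × 7 = 210
  B->L: 10 × 5 = 50
  B->M: 20 × 4 = 80
  B->N: 10 × 4 = 40
Total cost = 380.
A ships 0 of its 20, leaving 20.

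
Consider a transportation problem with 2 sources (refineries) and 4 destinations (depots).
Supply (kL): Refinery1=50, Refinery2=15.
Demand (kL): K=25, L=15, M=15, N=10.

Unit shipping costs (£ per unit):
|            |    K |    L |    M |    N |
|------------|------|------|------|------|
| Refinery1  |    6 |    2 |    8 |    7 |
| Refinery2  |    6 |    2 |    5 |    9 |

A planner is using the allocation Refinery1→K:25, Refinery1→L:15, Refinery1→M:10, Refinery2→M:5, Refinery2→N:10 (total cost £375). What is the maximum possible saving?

Current plan cost = 25·6 + 15·2 + 10·8 + 5·5 + 10·9 = £375.
Optimal plan:
  Refinery1 to K: 25 × £6 = £150
  Refinery1 to L: 15 × £2 = £30
  Refinery1 to N: 10 × £7 = £70
  Refinery2 to M: 15 × £5 = £75
Optimal cost = £325.
Saving = 375 − 325 = £50.

50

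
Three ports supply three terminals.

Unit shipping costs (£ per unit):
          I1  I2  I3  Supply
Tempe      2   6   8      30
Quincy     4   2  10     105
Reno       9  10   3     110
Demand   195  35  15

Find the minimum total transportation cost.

1310

A cheapest plan:
  Tempe–I1: 30 × £2 = £60
  Quincy–I1: 70 × £4 = £280
  Quincy–I2: 35 × £2 = £70
  Reno–I1: 95 × £9 = £855
  Reno–I3: 15 × £3 = £45
Total = 60 + 280 + 70 + 855 + 45 = £1310.
(Supply check: Tempe ships 30; Quincy ships 105; Reno ships 110.)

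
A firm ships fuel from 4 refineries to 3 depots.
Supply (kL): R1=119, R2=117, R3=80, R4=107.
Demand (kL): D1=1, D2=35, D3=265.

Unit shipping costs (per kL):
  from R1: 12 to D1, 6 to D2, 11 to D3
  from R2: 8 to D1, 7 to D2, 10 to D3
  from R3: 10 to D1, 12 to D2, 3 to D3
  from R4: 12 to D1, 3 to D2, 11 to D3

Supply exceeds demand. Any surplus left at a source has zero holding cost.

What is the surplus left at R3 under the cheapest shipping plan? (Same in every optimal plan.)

An optimal plan:
  R1→D3: 69 × 11 = 759
  R2→D1: 1 × 8 = 8
  R2→D3: 116 × 10 = 1160
  R3→D3: 80 × 3 = 240
  R4→D2: 35 × 3 = 105
Total cost = 2272.
R3 ships 80 of its 80, leaving 0.

0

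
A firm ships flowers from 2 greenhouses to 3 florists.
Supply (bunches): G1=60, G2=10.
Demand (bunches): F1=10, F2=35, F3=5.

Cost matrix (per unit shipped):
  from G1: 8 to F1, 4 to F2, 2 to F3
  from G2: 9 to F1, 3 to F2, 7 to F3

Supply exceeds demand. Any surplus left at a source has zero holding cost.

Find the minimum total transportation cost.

220

An optimal shipping plan:
  G1–F1: 10 bunches
  G1–F2: 25 bunches
  G1–F3: 5 bunches
  G2–F2: 10 bunches
Total cost = 220.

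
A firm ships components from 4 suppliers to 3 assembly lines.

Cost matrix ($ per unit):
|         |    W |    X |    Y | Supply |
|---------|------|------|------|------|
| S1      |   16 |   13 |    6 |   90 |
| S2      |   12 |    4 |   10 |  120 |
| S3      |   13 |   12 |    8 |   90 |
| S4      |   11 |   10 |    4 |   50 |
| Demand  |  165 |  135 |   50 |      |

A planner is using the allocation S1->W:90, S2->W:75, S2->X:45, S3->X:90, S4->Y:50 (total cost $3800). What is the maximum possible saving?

Current plan cost = 90·16 + 75·12 + 45·4 + 90·12 + 50·4 = $3800.
Optimal plan:
  S1->W: 25 × $16 = $400
  S1->X: 15 × $13 = $195
  S1->Y: 50 × $6 = $300
  S2->X: 120 × $4 = $480
  S3->W: 90 × $13 = $1170
  S4->W: 50 × $11 = $550
Optimal cost = $3095.
Saving = 3800 − 3095 = $705.

705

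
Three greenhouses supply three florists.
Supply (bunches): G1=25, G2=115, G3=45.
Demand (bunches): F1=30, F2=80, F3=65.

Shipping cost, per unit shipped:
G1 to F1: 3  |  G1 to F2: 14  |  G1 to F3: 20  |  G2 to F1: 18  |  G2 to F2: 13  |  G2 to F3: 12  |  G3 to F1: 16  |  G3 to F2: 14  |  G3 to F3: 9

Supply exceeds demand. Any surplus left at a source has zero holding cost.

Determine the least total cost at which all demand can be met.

1850

Optimal allocation:
  G1→F1: 25 × 3 = 75
  G2→F1: 5 × 18 = 90
  G2→F2: 80 × 13 = 1040
  G2→F3: 20 × 12 = 240
  G3→F3: 45 × 9 = 405
Total = 75 + 90 + 1040 + 240 + 405 = 1850.
(Supply check: G1 ships 25; G2 ships 105; G3 ships 45.)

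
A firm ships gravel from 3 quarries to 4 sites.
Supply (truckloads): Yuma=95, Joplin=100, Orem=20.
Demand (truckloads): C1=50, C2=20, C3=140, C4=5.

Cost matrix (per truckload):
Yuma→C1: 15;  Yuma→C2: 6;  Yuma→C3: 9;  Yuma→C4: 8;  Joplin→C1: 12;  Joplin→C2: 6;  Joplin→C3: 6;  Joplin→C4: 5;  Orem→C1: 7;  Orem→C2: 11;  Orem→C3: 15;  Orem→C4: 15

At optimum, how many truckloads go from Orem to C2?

0

The minimum-cost plan:
  Yuma to C2: 20 × 6 = 120
  Yuma to C3: 70 × 9 = 630
  Yuma to C4: 5 × 8 = 40
  Joplin to C1: 30 × 12 = 360
  Joplin to C3: 70 × 6 = 420
  Orem to C1: 20 × 7 = 140
Total cost = 1710.
The route Orem→C2 is not used.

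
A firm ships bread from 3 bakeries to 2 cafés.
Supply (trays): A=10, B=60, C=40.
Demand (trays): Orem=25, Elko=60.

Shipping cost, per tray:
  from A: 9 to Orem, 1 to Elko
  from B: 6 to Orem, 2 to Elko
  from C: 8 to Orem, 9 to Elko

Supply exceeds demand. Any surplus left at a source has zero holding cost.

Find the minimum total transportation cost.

290

One minimum-cost allocation:
  A->Elko: 10 × 1 = 10
  B->Orem: 10 × 6 = 60
  B->Elko: 50 × 2 = 100
  C->Orem: 15 × 8 = 120
Total = 10 + 60 + 100 + 120 = 290.
(Supply check: A ships 10; B ships 60; C ships 15.)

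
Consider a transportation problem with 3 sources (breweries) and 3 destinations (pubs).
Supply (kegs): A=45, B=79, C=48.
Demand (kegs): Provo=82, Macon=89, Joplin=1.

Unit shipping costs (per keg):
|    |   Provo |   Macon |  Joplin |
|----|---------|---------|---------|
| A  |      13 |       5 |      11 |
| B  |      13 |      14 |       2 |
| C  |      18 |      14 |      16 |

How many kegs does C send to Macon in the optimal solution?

44

The minimum-cost plan:
  A–Macon: 45 kegs
  B–Provo: 78 kegs
  B–Joplin: 1 kegs
  C–Provo: 4 kegs
  C–Macon: 44 kegs
Total cost = 1929.
So C→Macon carries 44 kegs.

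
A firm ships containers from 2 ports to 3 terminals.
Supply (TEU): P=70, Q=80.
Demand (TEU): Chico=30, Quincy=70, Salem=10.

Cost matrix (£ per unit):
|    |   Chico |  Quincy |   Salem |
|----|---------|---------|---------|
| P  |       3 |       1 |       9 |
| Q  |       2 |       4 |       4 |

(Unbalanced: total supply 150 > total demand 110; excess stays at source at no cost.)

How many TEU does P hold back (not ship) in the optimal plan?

0

An optimal plan:
  P to Quincy: 70 TEU
  Q to Chico: 30 TEU
  Q to Salem: 10 TEU
Total cost = £170.
P ships 70 of its 70, leaving 0.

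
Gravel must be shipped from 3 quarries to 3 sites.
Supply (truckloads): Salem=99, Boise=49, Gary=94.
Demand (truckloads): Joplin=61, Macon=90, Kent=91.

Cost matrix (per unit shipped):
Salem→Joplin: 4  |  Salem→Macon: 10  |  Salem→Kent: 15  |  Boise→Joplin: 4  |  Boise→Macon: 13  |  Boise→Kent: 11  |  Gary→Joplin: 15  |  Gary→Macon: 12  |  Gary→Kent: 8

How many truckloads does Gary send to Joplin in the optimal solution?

The minimum-cost plan:
  Salem→Joplin: 12 × 4 = 48
  Salem→Macon: 87 × 10 = 870
  Boise→Joplin: 49 × 4 = 196
  Gary→Macon: 3 × 12 = 36
  Gary→Kent: 91 × 8 = 728
Total cost = 1878.
The route Gary→Joplin is not used.

0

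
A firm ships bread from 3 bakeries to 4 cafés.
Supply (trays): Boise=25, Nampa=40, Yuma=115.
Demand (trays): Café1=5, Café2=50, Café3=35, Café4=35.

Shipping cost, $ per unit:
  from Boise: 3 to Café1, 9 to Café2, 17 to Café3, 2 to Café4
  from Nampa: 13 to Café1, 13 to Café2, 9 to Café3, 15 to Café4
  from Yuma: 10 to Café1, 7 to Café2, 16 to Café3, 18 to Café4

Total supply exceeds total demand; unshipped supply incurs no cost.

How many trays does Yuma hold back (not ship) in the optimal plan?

55

Minimum-cost shipments:
  Boise->Café4: 25 × $2 = $50
  Nampa->Café3: 35 × $9 = $315
  Nampa->Café4: 5 × $15 = $75
  Yuma->Café1: 5 × $10 = $50
  Yuma->Café2: 50 × $7 = $350
  Yuma->Café4: 5 × $18 = $90
Total cost = $930.
Yuma ships 60 of its 115, leaving 55.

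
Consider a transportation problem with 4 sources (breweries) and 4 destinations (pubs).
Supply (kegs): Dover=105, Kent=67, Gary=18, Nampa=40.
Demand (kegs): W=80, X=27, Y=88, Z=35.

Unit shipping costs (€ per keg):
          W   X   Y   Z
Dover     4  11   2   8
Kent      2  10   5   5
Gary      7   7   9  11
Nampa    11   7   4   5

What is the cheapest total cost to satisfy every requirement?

734

One minimum-cost allocation:
  Dover->W: 17 × €4 = €68
  Dover->Y: 88 × €2 = €176
  Kent->W: 63 × €2 = €126
  Kent->Z: 4 × €5 = €20
  Gary->X: 18 × €7 = €126
  Nampa->X: 9 × €7 = €63
  Nampa->Z: 31 × €5 = €155
Total = 68 + 176 + 126 + 20 + 126 + 63 + 155 = €734.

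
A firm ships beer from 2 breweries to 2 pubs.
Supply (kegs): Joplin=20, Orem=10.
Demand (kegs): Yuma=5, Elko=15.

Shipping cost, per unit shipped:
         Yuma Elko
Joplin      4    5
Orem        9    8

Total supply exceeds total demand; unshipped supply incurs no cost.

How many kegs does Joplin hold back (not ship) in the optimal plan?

0

An optimal plan:
  Joplin to Yuma: 5 × 4 = 20
  Joplin to Elko: 15 × 5 = 75
Total cost = 95.
Joplin ships 20 of its 20, leaving 0.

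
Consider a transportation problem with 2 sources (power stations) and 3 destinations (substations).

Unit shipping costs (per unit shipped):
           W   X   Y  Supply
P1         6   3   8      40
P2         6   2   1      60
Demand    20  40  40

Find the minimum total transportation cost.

An optimal shipping plan:
  P1->W: 20 MWh
  P1->X: 20 MWh
  P2->X: 20 MWh
  P2->Y: 40 MWh
Total cost = 260.
(Supply check: P1 ships 40; P2 ships 60.)

260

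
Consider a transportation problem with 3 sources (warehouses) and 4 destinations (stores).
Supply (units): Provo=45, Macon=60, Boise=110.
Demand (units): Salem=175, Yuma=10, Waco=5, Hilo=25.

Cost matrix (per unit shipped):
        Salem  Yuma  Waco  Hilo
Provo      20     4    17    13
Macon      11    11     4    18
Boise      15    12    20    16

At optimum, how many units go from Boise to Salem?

Optimal shipments:
  Provo to Salem: 10 × 20 = 200
  Provo to Yuma: 10 × 4 = 40
  Provo to Hilo: 25 × 13 = 325
  Macon to Salem: 55 × 11 = 605
  Macon to Waco: 5 × 4 = 20
  Boise to Salem: 110 × 15 = 1650
Total cost = 2840.
So Boise→Salem carries 110 units.

110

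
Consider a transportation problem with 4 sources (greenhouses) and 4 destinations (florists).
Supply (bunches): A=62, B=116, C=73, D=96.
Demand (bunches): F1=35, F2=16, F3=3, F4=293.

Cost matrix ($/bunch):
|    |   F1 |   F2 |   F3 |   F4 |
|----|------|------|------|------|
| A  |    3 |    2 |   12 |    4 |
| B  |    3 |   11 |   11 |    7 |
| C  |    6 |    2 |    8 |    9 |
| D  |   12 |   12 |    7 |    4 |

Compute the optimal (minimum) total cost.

A cheapest plan:
  A to F4: 62 × $4 = $248
  B to F1: 35 × $3 = $105
  B to F4: 81 × $7 = $567
  C to F2: 16 × $2 = $32
  C to F3: 3 × $8 = $24
  C to F4: 54 × $9 = $486
  D to F4: 96 × $4 = $384
Total = 248 + 105 + 567 + 32 + 24 + 486 + 384 = $1846.
(Supply check: A ships 62; B ships 116; C ships 73; D ships 96.)

1846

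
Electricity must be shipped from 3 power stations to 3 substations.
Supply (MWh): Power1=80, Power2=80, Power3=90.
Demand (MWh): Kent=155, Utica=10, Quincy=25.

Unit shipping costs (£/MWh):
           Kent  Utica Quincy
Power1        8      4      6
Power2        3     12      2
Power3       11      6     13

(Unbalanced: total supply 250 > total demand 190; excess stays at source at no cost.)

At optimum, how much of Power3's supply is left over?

An optimal plan:
  Power1->Kent: 55 × £8 = £440
  Power1->Quincy: 25 × £6 = £150
  Power2->Kent: 80 × £3 = £240
  Power3->Kent: 20 × £11 = £220
  Power3->Utica: 10 × £6 = £60
Total cost = £1110.
Power3 ships 30 of its 90, leaving 60.

60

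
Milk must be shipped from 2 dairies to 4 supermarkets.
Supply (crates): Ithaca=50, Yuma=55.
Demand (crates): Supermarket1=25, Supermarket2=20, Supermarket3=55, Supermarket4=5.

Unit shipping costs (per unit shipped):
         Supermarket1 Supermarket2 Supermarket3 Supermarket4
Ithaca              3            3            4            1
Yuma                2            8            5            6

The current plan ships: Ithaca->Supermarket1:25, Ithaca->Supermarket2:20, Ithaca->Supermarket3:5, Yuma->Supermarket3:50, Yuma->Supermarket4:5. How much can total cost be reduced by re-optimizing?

70

Current plan cost = 25·3 + 20·3 + 5·4 + 50·5 + 5·6 = 435.
Optimal plan:
  Ithaca->Supermarket2: 20 crates
  Ithaca->Supermarket3: 25 crates
  Ithaca->Supermarket4: 5 crates
  Yuma->Supermarket1: 25 crates
  Yuma->Supermarket3: 30 crates
Optimal cost = 365.
Saving = 435 − 365 = 70.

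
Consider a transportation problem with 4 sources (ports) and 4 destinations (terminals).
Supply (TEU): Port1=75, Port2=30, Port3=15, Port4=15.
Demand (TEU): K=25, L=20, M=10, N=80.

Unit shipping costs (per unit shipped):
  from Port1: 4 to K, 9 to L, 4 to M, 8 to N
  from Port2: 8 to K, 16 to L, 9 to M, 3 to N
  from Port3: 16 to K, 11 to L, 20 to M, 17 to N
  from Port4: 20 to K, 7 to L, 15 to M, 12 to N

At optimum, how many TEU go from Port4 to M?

0

Solving gives:
  Port1 to K: 25 × 4 = 100
  Port1 to M: 10 × 4 = 40
  Port1 to N: 40 × 8 = 320
  Port2 to N: 30 × 3 = 90
  Port3 to L: 15 × 11 = 165
  Port4 to L: 5 × 7 = 35
  Port4 to N: 10 × 12 = 120
Total cost = 870.
The route Port4→M is not used.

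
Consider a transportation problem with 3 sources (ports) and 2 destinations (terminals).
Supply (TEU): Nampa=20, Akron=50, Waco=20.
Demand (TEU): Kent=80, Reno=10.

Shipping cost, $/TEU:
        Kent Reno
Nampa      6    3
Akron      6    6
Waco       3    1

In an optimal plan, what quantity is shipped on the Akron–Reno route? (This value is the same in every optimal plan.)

0

The minimum-cost plan:
  Nampa to Kent: 10 TEU
  Nampa to Reno: 10 TEU
  Akron to Kent: 50 TEU
  Waco to Kent: 20 TEU
Total cost = $450.
The route Akron→Reno is not used.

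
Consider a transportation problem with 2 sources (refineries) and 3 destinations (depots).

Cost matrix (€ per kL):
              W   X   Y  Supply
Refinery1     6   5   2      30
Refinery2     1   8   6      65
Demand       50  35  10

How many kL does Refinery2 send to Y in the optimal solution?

0

Optimal shipments:
  Refinery1 to X: 20 × €5 = €100
  Refinery1 to Y: 10 × €2 = €20
  Refinery2 to W: 50 × €1 = €50
  Refinery2 to X: 15 × €8 = €120
Total cost = €290.
The route Refinery2→Y is not used.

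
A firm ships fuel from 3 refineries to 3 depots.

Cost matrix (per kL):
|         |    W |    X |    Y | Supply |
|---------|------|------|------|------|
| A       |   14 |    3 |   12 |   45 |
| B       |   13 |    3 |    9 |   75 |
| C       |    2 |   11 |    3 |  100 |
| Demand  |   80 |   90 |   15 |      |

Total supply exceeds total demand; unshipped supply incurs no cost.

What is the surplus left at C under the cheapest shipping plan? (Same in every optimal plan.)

An optimal plan:
  A–X: 45 × 3 = 135
  B–X: 45 × 3 = 135
  C–W: 80 × 2 = 160
  C–Y: 15 × 3 = 45
Total cost = 475.
C ships 95 of its 100, leaving 5.

5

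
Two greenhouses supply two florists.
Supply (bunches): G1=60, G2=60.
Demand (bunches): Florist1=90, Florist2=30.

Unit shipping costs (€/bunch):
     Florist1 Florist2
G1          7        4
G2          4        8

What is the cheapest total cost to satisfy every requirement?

Optimal allocation:
  G1→Florist1: 30 × €7 = €210
  G1→Florist2: 30 × €4 = €120
  G2→Florist1: 60 × €4 = €240
Total = 210 + 120 + 240 = €570.

570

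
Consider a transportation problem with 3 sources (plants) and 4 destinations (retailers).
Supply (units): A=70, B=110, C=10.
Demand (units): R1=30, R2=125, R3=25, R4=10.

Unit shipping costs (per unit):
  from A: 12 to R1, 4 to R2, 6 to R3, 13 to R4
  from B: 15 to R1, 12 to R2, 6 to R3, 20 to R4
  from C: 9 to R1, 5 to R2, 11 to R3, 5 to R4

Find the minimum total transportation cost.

1590

Optimal allocation:
  A→R2: 70 × 4 = 280
  B→R1: 30 × 15 = 450
  B→R2: 55 × 12 = 660
  B→R3: 25 × 6 = 150
  C→R4: 10 × 5 = 50
Total = 280 + 450 + 660 + 150 + 50 = 1590.
(Supply check: A ships 70; B ships 110; C ships 10.)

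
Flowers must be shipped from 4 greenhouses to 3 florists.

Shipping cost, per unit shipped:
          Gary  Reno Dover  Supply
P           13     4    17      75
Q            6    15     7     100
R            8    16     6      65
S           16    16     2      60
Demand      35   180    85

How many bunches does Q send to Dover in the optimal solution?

0

Solving gives:
  P–Reno: 75 bunches
  Q–Gary: 35 bunches
  Q–Reno: 65 bunches
  R–Reno: 40 bunches
  R–Dover: 25 bunches
  S–Dover: 60 bunches
Total cost = 2395.
The route Q→Dover is not used.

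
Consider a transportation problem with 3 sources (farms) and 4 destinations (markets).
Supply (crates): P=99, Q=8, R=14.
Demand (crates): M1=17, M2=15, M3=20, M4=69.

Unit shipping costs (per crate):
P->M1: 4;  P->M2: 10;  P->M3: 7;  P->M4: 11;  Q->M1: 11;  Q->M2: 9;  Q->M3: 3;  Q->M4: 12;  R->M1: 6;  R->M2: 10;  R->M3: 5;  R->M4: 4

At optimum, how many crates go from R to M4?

14

The minimum-cost plan:
  P to M1: 17 × 4 = 68
  P to M2: 15 × 10 = 150
  P to M3: 12 × 7 = 84
  P to M4: 55 × 11 = 605
  Q to M3: 8 × 3 = 24
  R to M4: 14 × 4 = 56
Total cost = 987.
So R→M4 carries 14 crates.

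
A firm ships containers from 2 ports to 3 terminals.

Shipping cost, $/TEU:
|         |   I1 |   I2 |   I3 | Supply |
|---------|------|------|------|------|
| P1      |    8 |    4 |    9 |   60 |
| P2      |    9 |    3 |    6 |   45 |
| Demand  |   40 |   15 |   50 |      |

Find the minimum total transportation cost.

One minimum-cost allocation:
  P1→I1: 40 TEU
  P1→I2: 15 TEU
  P1→I3: 5 TEU
  P2→I3: 45 TEU
Total cost = $695.
(Supply check: P1 ships 60; P2 ships 45.)

695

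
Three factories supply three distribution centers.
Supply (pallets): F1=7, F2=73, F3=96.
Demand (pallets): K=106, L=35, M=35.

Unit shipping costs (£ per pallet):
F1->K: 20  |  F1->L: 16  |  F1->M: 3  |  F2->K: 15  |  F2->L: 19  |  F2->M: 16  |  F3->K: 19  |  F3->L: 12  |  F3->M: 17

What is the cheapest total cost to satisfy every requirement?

2639

One minimum-cost allocation:
  F1→M: 7 × £3 = £21
  F2→K: 73 × £15 = £1095
  F3→K: 33 × £19 = £627
  F3→L: 35 × £12 = £420
  F3→M: 28 × £17 = £476
Total = 21 + 1095 + 627 + 420 + 476 = £2639.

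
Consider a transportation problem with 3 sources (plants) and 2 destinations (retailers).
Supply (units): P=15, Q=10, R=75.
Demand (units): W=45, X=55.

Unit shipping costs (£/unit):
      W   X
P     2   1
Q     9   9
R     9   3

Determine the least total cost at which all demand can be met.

465

Optimal allocation:
  P→W: 15 × £2 = £30
  Q→W: 10 × £9 = £90
  R→W: 20 × £9 = £180
  R→X: 55 × £3 = £165
Total = 30 + 90 + 180 + 165 = £465.
(Supply check: P ships 15; Q ships 10; R ships 75.)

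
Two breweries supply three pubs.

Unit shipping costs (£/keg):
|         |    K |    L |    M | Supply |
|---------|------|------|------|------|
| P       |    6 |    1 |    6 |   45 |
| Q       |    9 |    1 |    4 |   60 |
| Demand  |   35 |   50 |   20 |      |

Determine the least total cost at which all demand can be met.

340

Optimal allocation:
  P–K: 35 × £6 = £210
  P–L: 10 × £1 = £10
  Q–L: 40 × £1 = £40
  Q–M: 20 × £4 = £80
Total = 210 + 10 + 40 + 80 = £340.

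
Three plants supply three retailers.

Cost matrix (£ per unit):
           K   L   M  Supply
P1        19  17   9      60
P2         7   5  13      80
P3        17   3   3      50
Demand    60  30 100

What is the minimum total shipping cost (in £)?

1210

Optimal allocation:
  P1->M: 60 × £9 = £540
  P2->K: 60 × £7 = £420
  P2->L: 20 × £5 = £100
  P3->L: 10 × £3 = £30
  P3->M: 40 × £3 = £120
Total = 540 + 420 + 100 + 30 + 120 = £1210.
(Supply check: P1 ships 60; P2 ships 80; P3 ships 50.)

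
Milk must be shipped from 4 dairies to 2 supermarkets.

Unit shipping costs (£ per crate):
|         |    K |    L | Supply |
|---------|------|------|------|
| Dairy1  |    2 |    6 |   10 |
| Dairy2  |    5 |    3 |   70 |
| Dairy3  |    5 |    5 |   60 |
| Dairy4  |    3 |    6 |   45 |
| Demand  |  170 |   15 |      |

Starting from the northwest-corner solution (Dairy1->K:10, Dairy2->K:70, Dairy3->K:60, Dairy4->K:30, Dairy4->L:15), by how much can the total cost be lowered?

75

Current plan cost = 10·2 + 70·5 + 60·5 + 30·3 + 15·6 = £850.
Optimal plan:
  Dairy1→K: 10 × £2 = £20
  Dairy2→K: 55 × £5 = £275
  Dairy2→L: 15 × £3 = £45
  Dairy3→K: 60 × £5 = £300
  Dairy4→K: 45 × £3 = £135
Optimal cost = £775.
Saving = 850 − 775 = £75.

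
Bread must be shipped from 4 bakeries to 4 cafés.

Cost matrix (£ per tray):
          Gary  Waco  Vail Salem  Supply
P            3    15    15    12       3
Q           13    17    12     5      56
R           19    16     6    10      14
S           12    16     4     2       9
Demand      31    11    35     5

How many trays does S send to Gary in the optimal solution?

Optimal shipments:
  P to Gary: 3 × £3 = £9
  Q to Gary: 28 × £13 = £364
  Q to Waco: 11 × £17 = £187
  Q to Vail: 12 × £12 = £144
  Q to Salem: 5 × £5 = £25
  R to Vail: 14 × £6 = £84
  S to Vail: 9 × £4 = £36
Total cost = £849.
The route S→Gary is not used.

0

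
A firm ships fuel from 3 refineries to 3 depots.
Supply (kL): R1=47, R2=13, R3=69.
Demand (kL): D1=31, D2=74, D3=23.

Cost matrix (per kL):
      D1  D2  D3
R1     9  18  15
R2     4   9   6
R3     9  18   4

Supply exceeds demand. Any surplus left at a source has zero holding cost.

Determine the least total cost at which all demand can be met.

1586

A cheapest plan:
  R1→D2: 47 × 18 = 846
  R2→D2: 13 × 9 = 117
  R3→D1: 31 × 9 = 279
  R3→D2: 14 × 18 = 252
  R3→D3: 23 × 4 = 92
Total = 846 + 117 + 279 + 252 + 92 = 1586.
(Supply check: R1 ships 47; R2 ships 13; R3 ships 68.)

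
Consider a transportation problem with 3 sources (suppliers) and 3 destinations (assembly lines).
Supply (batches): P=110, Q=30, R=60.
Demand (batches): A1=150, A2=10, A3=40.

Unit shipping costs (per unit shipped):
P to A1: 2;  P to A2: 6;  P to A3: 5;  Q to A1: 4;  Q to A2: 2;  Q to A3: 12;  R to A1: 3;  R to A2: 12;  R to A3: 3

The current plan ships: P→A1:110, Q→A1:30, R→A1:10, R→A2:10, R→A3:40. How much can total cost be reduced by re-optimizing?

Current plan cost = 110·2 + 30·4 + 10·3 + 10·12 + 40·3 = 610.
Optimal plan:
  P–A1: 110 × 2 = 220
  Q–A1: 20 × 4 = 80
  Q–A2: 10 × 2 = 20
  R–A1: 20 × 3 = 60
  R–A3: 40 × 3 = 120
Optimal cost = 500.
Saving = 610 − 500 = 110.

110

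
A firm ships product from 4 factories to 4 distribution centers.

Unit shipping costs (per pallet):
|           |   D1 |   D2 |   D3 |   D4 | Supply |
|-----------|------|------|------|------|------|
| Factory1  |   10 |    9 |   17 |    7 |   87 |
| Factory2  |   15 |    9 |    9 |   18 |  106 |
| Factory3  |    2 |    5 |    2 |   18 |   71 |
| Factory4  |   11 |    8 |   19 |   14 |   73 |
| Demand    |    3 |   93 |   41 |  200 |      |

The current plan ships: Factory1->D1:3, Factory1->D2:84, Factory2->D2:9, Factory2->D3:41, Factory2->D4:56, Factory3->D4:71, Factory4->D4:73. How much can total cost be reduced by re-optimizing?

Current plan cost = 3·10 + 84·9 + 9·9 + 41·9 + 56·18 + 71·18 + 73·14 = 4544.
Optimal plan:
  Factory1 to D4: 87 × 7 = 609
  Factory2 to D2: 66 × 9 = 594
  Factory2 to D4: 40 × 18 = 720
  Factory3 to D1: 3 × 2 = 6
  Factory3 to D2: 27 × 5 = 135
  Factory3 to D3: 41 × 2 = 82
  Factory4 to D4: 73 × 14 = 1022
Optimal cost = 3168.
Saving = 4544 − 3168 = 1376.

1376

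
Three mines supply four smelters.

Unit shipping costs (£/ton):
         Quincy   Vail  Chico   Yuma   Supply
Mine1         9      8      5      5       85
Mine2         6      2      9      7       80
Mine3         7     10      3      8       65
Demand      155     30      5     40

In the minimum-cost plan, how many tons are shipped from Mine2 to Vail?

Solving gives:
  Mine1 to Quincy: 40 × £9 = £360
  Mine1 to Chico: 5 × £5 = £25
  Mine1 to Yuma: 40 × £5 = £200
  Mine2 to Quincy: 50 × £6 = £300
  Mine2 to Vail: 30 × £2 = £60
  Mine3 to Quincy: 65 × £7 = £455
Total cost = £1400.
So Mine2→Vail carries 30 tons.

30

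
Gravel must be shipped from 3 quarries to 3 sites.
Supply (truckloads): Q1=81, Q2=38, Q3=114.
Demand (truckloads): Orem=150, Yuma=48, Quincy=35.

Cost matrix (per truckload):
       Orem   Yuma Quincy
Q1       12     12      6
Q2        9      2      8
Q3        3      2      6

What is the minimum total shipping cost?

1170

Optimal allocation:
  Q1 to Orem: 46 truckloads
  Q1 to Quincy: 35 truckloads
  Q2 to Yuma: 38 truckloads
  Q3 to Orem: 104 truckloads
  Q3 to Yuma: 10 truckloads
Total cost = 1170.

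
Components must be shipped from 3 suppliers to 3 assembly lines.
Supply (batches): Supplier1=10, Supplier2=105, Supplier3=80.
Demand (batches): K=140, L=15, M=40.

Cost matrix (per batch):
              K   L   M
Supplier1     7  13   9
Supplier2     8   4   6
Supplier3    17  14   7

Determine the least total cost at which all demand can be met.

1810

An optimal shipping plan:
  Supplier1->K: 10 × 7 = 70
  Supplier2->K: 90 × 8 = 720
  Supplier2->L: 15 × 4 = 60
  Supplier3->K: 40 × 17 = 680
  Supplier3->M: 40 × 7 = 280
Total = 70 + 720 + 60 + 680 + 280 = 1810.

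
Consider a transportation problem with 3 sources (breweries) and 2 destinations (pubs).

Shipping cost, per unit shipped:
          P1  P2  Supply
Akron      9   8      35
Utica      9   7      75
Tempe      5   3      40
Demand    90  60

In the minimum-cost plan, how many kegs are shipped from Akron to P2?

Optimal shipments:
  Akron->P1: 35 × 9 = 315
  Utica->P1: 55 × 9 = 495
  Utica->P2: 20 × 7 = 140
  Tempe->P2: 40 × 3 = 120
Total cost = 1070.
The route Akron→P2 is not used.

0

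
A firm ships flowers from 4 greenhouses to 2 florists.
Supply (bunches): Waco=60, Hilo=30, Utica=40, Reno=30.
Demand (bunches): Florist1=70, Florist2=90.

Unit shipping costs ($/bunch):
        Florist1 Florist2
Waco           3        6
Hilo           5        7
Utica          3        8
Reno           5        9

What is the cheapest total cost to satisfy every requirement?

840

One minimum-cost allocation:
  Waco to Florist2: 60 × $6 = $360
  Hilo to Florist2: 30 × $7 = $210
  Utica to Florist1: 40 × $3 = $120
  Reno to Florist1: 30 × $5 = $150
Total = 360 + 210 + 120 + 150 = $840.
(Supply check: Waco ships 60; Hilo ships 30; Utica ships 40; Reno ships 30.)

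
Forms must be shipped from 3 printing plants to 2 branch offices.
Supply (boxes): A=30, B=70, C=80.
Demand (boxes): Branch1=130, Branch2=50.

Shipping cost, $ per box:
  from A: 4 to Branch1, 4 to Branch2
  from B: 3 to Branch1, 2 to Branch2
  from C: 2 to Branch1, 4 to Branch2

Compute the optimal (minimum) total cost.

440

An optimal shipping plan:
  A->Branch1: 30 × $4 = $120
  B->Branch1: 20 × $3 = $60
  B->Branch2: 50 × $2 = $100
  C->Branch1: 80 × $2 = $160
Total = 120 + 60 + 100 + 160 = $440.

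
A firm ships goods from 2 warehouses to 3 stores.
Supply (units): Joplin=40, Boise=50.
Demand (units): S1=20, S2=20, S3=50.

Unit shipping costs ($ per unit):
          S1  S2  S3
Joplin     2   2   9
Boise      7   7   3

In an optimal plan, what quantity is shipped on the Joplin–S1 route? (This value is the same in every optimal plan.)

20

The minimum-cost plan:
  Joplin–S1: 20 × $2 = $40
  Joplin–S2: 20 × $2 = $40
  Boise–S3: 50 × $3 = $150
Total cost = $230.
So Joplin→S1 carries 20 units.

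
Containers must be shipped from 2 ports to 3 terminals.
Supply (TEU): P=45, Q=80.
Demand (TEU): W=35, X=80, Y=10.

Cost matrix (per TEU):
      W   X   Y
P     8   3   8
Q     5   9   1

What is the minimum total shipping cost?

635

A cheapest plan:
  P→X: 45 × 3 = 135
  Q→W: 35 × 5 = 175
  Q→X: 35 × 9 = 315
  Q→Y: 10 × 1 = 10
Total = 135 + 175 + 315 + 10 = 635.
(Supply check: P ships 45; Q ships 80.)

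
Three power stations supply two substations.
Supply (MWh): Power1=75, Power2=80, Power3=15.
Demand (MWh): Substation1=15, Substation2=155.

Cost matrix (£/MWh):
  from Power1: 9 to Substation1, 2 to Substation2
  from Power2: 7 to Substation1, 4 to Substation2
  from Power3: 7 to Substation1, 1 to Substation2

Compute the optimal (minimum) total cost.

530

An optimal shipping plan:
  Power1→Substation2: 75 MWh
  Power2→Substation1: 15 MWh
  Power2→Substation2: 65 MWh
  Power3→Substation2: 15 MWh
Total cost = £530.
(Supply check: Power1 ships 75; Power2 ships 80; Power3 ships 15.)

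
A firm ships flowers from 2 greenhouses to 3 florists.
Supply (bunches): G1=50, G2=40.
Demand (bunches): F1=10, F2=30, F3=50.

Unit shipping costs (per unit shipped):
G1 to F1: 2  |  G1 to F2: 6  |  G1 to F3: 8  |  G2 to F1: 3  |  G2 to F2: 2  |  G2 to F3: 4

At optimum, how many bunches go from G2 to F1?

0

Solving gives:
  G1->F1: 10 × 2 = 20
  G1->F2: 30 × 6 = 180
  G1->F3: 10 × 8 = 80
  G2->F3: 40 × 4 = 160
Total cost = 440.
The route G2→F1 is not used.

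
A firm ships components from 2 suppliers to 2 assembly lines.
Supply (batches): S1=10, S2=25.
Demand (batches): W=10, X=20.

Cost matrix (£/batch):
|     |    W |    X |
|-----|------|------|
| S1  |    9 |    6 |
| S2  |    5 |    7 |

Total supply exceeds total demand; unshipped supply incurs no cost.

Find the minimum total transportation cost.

180

An optimal shipping plan:
  S1->X: 10 × £6 = £60
  S2->W: 10 × £5 = £50
  S2->X: 10 × £7 = £70
Total = 60 + 50 + 70 = £180.
(Supply check: S1 ships 10; S2 ships 20.)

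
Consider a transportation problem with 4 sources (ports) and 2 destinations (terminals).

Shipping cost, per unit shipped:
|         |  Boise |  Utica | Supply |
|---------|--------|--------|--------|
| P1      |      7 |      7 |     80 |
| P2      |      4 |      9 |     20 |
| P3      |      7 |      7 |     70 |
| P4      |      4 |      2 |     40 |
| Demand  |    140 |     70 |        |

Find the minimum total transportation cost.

A cheapest plan:
  P1 to Boise: 50 × 7 = 350
  P1 to Utica: 30 × 7 = 210
  P2 to Boise: 20 × 4 = 80
  P3 to Boise: 70 × 7 = 490
  P4 to Utica: 40 × 2 = 80
Total = 350 + 210 + 80 + 490 + 80 = 1210.
(Supply check: P1 ships 80; P2 ships 20; P3 ships 70; P4 ships 40.)

1210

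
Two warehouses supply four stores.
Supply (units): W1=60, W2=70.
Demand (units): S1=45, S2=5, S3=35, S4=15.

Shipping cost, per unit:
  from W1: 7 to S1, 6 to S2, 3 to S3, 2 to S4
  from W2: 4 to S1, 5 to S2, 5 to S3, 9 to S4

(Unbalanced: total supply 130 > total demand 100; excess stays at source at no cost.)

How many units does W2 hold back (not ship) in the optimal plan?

Minimum-cost shipments:
  W1–S3: 35 × 3 = 105
  W1–S4: 15 × 2 = 30
  W2–S1: 45 × 4 = 180
  W2–S2: 5 × 5 = 25
Total cost = 340.
W2 ships 50 of its 70, leaving 20.

20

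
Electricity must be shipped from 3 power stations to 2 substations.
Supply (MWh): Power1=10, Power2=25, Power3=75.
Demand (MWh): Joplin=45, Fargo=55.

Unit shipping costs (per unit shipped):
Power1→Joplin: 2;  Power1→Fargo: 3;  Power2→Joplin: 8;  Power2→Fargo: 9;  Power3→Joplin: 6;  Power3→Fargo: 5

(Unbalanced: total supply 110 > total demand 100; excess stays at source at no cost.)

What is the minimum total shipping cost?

535

A cheapest plan:
  Power1->Joplin: 10 × 2 = 20
  Power2->Joplin: 15 × 8 = 120
  Power3->Joplin: 20 × 6 = 120
  Power3->Fargo: 55 × 5 = 275
Total = 20 + 120 + 120 + 275 = 535.
(Supply check: Power1 ships 10; Power2 ships 15; Power3 ships 75.)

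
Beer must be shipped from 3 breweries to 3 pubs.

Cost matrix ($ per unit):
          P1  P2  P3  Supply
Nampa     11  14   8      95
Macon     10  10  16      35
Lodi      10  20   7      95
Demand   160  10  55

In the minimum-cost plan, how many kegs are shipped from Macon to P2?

The minimum-cost plan:
  Nampa–P1: 40 × $11 = $440
  Nampa–P3: 55 × $8 = $440
  Macon–P1: 25 × $10 = $250
  Macon–P2: 10 × $10 = $100
  Lodi–P1: 95 × $10 = $950
Total cost = $2180.
So Macon→P2 carries 10 kegs.

10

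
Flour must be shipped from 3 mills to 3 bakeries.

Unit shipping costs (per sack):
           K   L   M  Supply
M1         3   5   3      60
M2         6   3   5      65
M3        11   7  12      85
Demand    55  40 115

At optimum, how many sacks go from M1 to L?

0

The minimum-cost plan:
  M1->K: 10 sacks
  M1->M: 50 sacks
  M2->M: 65 sacks
  M3->K: 45 sacks
  M3->L: 40 sacks
Total cost = 1280.
The route M1→L is not used.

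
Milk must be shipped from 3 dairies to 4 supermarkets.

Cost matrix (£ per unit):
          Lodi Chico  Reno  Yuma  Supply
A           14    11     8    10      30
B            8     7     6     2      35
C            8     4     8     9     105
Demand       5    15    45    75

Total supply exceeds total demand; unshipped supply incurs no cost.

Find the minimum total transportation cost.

890

One minimum-cost allocation:
  A to Reno: 30 crates
  B to Yuma: 35 crates
  C to Lodi: 5 crates
  C to Chico: 15 crates
  C to Reno: 15 crates
  C to Yuma: 40 crates
Total cost = £890.
(Supply check: A ships 30; B ships 35; C ships 75.)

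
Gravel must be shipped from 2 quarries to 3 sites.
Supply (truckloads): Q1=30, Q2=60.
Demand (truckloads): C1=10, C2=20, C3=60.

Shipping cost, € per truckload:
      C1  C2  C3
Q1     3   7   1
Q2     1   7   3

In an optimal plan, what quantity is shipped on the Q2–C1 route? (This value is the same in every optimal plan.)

10

The minimum-cost plan:
  Q1–C3: 30 truckloads
  Q2–C1: 10 truckloads
  Q2–C2: 20 truckloads
  Q2–C3: 30 truckloads
Total cost = €270.
So Q2→C1 carries 10 truckloads.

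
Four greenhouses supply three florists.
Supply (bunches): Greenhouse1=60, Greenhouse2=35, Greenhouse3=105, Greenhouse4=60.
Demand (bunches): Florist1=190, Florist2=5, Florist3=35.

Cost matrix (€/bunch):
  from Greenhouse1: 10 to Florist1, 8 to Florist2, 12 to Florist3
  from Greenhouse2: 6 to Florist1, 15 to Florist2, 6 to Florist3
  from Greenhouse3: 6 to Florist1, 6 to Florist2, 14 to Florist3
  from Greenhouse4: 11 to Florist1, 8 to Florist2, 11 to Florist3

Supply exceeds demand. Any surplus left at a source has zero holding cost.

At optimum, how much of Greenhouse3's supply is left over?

0

Minimum-cost shipments:
  Greenhouse1→Florist1: 60 × €10 = €600
  Greenhouse2→Florist3: 35 × €6 = €210
  Greenhouse3→Florist1: 105 × €6 = €630
  Greenhouse4→Florist1: 25 × €11 = €275
  Greenhouse4→Florist2: 5 × €8 = €40
Total cost = €1755.
Greenhouse3 ships 105 of its 105, leaving 0.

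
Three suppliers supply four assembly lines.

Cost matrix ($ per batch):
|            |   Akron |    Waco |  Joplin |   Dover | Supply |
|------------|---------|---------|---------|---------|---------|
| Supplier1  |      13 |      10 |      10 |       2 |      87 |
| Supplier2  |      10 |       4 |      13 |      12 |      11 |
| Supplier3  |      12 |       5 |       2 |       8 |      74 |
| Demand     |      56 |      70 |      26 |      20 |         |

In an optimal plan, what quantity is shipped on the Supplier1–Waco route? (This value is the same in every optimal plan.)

11

The minimum-cost plan:
  Supplier1 to Akron: 56 batches
  Supplier1 to Waco: 11 batches
  Supplier1 to Dover: 20 batches
  Supplier2 to Waco: 11 batches
  Supplier3 to Waco: 48 batches
  Supplier3 to Joplin: 26 batches
Total cost = $1214.
So Supplier1→Waco carries 11 batches.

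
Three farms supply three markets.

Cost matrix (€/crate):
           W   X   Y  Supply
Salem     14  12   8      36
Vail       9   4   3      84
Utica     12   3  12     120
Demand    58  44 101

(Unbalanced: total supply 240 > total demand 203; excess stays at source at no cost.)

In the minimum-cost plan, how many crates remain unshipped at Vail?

An optimal plan:
  Salem to Y: 17 × €8 = €136
  Vail to Y: 84 × €3 = €252
  Utica to W: 58 × €12 = €696
  Utica to X: 44 × €3 = €132
Total cost = €1216.
Vail ships 84 of its 84, leaving 0.

0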